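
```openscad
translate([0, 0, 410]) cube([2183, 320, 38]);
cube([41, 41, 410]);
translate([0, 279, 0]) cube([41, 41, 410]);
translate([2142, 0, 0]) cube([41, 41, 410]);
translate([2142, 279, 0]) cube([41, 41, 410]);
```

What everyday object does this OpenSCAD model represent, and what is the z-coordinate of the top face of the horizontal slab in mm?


A bench. The seat-top height is 448 mm.

A long slab on four corner posts — a bench. The slab sits at z = 410 with thickness 38, so the top is 410 + 38 = 448 mm.


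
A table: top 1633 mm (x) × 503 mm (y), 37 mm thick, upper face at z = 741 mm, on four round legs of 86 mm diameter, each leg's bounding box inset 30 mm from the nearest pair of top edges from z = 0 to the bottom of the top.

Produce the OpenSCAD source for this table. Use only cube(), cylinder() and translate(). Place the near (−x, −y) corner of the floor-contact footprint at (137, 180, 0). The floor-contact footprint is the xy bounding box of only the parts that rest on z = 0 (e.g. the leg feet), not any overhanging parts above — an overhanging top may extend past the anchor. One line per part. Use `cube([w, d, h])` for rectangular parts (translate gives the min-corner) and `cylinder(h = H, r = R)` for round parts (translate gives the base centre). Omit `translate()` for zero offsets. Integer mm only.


translate([107, 150, 704]) cube([1633, 503, 37]);
translate([180, 223, 0]) cylinder(h = 704, r = 43);
translate([1667, 223, 0]) cylinder(h = 704, r = 43);
translate([180, 580, 0]) cylinder(h = 704, r = 43);
translate([1667, 580, 0]) cylinder(h = 704, r = 43);


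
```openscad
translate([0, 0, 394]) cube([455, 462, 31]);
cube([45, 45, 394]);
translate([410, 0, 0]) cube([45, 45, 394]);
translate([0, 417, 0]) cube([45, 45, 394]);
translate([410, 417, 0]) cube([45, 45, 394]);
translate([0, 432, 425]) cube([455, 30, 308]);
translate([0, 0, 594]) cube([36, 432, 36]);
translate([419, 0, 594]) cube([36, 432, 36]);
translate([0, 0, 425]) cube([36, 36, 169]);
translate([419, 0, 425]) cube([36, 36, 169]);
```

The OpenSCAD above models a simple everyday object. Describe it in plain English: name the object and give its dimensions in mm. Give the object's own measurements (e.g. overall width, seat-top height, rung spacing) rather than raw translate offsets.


A chair. The seat is a 455×462×31 mm slab with its top at z = 425 mm, on four 45×45 mm corner legs (flush with the seat edges, standing on z = 0). A flat backrest 30 mm thick, 308 mm tall, spans the full seat width and rises from the seat top along its +y edge, rear face flush with the rear of the seat. Two armrests of 36×36 mm section run along each side from the seat's front edge to the front of the backrest, top faces 205 mm above the seat top and outer faces flush with the seat's x-edges; a 36×36 mm post under the front of each armrest stands on the seat at the front corner.


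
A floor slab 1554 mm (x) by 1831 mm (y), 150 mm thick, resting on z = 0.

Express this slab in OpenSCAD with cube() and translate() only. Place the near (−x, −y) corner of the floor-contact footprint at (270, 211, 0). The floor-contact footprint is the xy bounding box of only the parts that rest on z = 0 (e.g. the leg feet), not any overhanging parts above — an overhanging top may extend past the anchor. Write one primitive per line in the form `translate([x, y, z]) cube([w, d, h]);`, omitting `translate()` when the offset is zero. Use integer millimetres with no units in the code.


translate([270, 211, 0]) cube([1554, 1831, 150]);


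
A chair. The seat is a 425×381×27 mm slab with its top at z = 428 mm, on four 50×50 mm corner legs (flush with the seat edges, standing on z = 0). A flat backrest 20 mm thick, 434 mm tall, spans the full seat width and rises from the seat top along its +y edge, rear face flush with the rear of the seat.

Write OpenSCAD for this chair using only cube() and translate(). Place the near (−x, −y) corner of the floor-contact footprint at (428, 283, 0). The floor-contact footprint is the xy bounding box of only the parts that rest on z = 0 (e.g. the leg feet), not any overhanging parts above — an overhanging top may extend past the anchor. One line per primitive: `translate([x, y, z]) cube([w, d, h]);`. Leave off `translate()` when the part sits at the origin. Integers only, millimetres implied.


translate([428, 283, 401]) cube([425, 381, 27]);
translate([428, 283, 0]) cube([50, 50, 401]);
translate([803, 283, 0]) cube([50, 50, 401]);
translate([428, 614, 0]) cube([50, 50, 401]);
translate([803, 614, 0]) cube([50, 50, 401]);
translate([428, 644, 428]) cube([425, 20, 434]);


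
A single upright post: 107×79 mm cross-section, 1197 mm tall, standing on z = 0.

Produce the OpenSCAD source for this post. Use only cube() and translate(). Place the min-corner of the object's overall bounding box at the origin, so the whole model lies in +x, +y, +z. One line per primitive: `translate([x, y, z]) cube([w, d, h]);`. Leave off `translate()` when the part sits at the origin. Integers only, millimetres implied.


cube([107, 79, 1197]);


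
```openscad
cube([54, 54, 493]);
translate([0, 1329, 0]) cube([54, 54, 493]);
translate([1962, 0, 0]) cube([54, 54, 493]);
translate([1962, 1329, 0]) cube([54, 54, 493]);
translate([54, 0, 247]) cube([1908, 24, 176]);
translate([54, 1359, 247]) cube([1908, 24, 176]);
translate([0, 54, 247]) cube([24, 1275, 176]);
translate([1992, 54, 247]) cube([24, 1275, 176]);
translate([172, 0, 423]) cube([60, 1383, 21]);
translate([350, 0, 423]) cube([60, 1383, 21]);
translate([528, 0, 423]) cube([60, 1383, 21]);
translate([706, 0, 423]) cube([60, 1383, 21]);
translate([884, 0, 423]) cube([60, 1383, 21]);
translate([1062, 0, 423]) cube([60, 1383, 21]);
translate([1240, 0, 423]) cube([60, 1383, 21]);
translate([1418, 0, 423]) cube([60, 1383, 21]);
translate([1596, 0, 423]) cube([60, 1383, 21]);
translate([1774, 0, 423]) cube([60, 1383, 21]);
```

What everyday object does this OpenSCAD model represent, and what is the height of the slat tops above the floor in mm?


A bed frame. The slat-top height is 444 mm.

Four posts, four rails, and a row of slats — a bed frame. Slats sit on the rails at z = 247 + 176 = 423; with slat thickness 21, the top is 444 mm.


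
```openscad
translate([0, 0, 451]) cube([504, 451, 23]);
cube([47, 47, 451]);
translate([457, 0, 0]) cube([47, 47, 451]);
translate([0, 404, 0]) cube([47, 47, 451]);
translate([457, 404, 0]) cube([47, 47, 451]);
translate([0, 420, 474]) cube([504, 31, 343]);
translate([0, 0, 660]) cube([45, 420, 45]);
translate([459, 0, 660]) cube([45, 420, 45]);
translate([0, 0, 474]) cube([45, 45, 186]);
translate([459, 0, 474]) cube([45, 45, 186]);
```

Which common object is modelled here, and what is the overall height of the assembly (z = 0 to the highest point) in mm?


A chair. The overall height is 817 mm.

A slab on four corner posts with a tall panel at the back — a chair. The seat slab sits at z = 451 with thickness 23, and the 343 mm backrest starts at the seat top, so the overall height is 451 + 23 + 343 = 817 mm.


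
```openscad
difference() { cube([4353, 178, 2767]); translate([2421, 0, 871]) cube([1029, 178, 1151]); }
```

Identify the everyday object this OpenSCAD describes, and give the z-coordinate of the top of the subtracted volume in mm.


A wall with a window opening. The window head height is 2022 mm.

A wall with a rectangular opening subtracted — a window. Sill at z = 871, opening 1151 mm tall, so the head is at 871 + 1151 = 2022 mm.


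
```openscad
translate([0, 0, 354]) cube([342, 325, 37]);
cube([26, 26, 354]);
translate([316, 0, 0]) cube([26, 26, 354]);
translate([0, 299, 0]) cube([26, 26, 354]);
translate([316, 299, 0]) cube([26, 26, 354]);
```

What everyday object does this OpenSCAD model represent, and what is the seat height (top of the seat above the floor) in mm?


A stool. The seat height is 391 mm.

A 342×325×37 slab at z = 354 on four corner posts — a stool. The seat top is 354 + 37 = 391 mm.


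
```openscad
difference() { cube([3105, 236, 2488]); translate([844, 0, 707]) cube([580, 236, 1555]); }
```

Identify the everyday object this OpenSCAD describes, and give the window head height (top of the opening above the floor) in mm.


A wall with a window opening. The window head height is 2262 mm.

A wall with a rectangular opening subtracted — a window. Sill at z = 707, opening 1555 mm tall, so the head is at 707 + 1555 = 2262 mm.


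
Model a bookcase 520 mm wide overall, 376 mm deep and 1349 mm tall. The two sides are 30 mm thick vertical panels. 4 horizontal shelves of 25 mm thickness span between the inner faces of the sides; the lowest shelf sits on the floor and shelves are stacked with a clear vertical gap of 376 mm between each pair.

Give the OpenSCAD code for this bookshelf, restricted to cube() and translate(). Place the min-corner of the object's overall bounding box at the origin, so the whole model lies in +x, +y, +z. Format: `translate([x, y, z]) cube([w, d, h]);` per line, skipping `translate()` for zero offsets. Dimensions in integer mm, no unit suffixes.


cube([30, 376, 1349]);
translate([490, 0, 0]) cube([30, 376, 1349]);
translate([30, 0, 0]) cube([460, 376, 25]);
translate([30, 0, 401]) cube([460, 376, 25]);
translate([30, 0, 802]) cube([460, 376, 25]);
translate([30, 0, 1203]) cube([460, 376, 25]);


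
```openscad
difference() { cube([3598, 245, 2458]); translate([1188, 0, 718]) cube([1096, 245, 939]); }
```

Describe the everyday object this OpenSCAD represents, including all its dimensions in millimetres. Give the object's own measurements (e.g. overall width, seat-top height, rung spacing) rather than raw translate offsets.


A wall 3598 mm long (x), 245 mm thick (y), 2458 mm tall, with a rectangular window opening cut through it. The opening is 1096 mm wide and 939 mm tall; its sill is at z = 718 mm and its near (−x) edge is 1188 mm from the wall's −x end. The opening passes through the full wall thickness.


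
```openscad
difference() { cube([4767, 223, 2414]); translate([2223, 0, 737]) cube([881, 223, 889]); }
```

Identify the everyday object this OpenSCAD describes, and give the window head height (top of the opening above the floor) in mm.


A wall with a window opening. The window head height is 1626 mm.

A wall with a rectangular opening subtracted — a window. Sill at z = 737, opening 889 mm tall, so the head is at 737 + 889 = 1626 mm.


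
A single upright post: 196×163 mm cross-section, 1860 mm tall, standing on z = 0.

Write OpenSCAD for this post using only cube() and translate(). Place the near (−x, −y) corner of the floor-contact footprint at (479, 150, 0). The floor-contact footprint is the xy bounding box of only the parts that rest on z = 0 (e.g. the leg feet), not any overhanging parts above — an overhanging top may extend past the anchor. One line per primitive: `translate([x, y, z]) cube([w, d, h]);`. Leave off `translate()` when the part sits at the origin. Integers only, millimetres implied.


translate([479, 150, 0]) cube([196, 163, 1860]);


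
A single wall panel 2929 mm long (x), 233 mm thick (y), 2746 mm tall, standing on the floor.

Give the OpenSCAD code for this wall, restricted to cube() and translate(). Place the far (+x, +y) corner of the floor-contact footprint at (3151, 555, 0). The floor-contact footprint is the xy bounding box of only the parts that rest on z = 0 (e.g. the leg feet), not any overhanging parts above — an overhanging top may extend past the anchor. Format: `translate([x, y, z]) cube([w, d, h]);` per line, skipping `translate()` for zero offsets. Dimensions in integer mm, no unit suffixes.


translate([222, 322, 0]) cube([2929, 233, 2746]);


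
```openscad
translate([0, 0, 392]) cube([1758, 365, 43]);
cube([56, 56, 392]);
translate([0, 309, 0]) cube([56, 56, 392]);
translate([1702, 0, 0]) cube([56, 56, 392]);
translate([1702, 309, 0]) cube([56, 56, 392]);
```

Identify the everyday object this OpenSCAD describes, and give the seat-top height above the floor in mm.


A bench. The seat-top height is 435 mm.

A long slab on four corner posts — a bench. The slab sits at z = 392 with thickness 43, so the top is 392 + 43 = 435 mm.


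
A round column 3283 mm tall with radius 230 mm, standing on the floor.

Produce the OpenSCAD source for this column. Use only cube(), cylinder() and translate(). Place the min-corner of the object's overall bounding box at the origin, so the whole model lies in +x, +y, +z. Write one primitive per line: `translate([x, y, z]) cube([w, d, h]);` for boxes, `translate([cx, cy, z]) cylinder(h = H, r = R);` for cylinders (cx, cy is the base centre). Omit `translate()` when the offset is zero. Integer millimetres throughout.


translate([230, 230, 0]) cylinder(h = 3283, r = 230);


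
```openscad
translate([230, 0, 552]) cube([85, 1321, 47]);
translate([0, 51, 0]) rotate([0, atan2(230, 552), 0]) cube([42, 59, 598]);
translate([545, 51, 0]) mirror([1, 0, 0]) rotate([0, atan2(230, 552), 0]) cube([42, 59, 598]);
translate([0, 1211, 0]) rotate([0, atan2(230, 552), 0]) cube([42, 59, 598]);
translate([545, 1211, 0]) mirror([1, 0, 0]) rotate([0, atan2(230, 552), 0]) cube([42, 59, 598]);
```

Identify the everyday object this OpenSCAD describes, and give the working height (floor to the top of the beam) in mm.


A sawhorse. The overall height is 599 mm.

A beam across two mirrored pairs of raked legs — a sawhorse. The beam's underside is at z = 552 (matching the legs' vertical rise in atan2(230, 552)) and the beam is 47 mm tall, so its top is at 552 + 47 = 599 mm. The raked legs top out at the beam's underside, so that is the highest point.


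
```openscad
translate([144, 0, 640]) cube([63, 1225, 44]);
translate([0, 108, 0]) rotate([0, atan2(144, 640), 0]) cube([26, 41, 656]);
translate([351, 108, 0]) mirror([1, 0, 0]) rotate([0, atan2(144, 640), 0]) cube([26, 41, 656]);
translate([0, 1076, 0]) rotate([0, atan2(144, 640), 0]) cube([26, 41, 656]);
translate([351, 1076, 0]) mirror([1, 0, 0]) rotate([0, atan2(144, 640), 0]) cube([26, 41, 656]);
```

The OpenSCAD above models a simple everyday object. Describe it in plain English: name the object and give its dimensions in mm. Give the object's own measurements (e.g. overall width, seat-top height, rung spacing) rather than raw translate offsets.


A sawhorse. A 63×1225×44 mm beam (x, y, z) sits on two A-frame leg pairs. Each pair is two raked legs of 26×41 mm section (41 mm along y) splaying symmetrically in x. Each leg rises 640 mm vertically over 144 mm of horizontal reach and is 656 mm long along its own axis. Every leg's outer bottom edge rests on the floor and its outer top edge meets a bottom edge of the beam — the left legs (tilting toward +x) meet the beam's −x bottom edge, the right legs (their mirror images, tilting toward −x) meet its +x bottom edge — so the leg tops tuck under the beam, the beam's underside is 640 mm above the floor, and the feet are 351 mm apart outside-to-outside with the beam centred between them. The two leg pairs are set in 108 mm from either end of the beam.


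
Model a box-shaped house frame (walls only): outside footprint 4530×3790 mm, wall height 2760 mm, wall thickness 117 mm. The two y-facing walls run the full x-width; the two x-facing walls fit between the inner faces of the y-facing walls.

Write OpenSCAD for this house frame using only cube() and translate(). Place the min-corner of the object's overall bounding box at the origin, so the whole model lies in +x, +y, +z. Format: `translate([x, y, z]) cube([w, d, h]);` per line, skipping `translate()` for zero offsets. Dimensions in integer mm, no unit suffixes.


cube([4530, 117, 2760]);
translate([0, 3673, 0]) cube([4530, 117, 2760]);
translate([0, 117, 0]) cube([117, 3556, 2760]);
translate([4413, 117, 0]) cube([117, 3556, 2760]);


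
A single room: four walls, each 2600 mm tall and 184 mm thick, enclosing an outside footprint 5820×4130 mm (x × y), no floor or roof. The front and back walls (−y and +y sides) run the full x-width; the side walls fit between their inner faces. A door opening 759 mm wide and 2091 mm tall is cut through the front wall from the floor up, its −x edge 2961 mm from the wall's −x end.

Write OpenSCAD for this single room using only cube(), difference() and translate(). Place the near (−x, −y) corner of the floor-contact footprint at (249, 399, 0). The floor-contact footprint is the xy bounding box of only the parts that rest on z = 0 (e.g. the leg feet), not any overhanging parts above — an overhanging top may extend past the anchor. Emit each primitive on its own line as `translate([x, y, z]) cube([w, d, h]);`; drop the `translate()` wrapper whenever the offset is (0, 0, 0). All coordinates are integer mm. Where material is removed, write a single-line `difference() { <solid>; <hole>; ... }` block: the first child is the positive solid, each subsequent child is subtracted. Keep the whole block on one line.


difference() { translate([249, 399, 0]) cube([5820, 184, 2600]); translate([3210, 399, 0]) cube([759, 184, 2091]); }
translate([249, 4345, 0]) cube([5820, 184, 2600]);
translate([249, 583, 0]) cube([184, 3762, 2600]);
translate([5885, 583, 0]) cube([184, 3762, 2600]);


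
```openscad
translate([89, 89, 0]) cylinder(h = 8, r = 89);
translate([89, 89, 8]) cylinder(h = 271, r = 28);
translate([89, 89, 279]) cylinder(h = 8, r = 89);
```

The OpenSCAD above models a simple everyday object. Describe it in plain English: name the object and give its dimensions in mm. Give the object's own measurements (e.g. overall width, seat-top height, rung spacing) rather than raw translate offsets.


A spool: two coaxial disc flanges of radius 89 mm and thickness 8 mm, joined by a core cylinder of radius 28 mm and height 271 mm. The lower flange rests on z = 0 and the three cylinders share a vertical axis.


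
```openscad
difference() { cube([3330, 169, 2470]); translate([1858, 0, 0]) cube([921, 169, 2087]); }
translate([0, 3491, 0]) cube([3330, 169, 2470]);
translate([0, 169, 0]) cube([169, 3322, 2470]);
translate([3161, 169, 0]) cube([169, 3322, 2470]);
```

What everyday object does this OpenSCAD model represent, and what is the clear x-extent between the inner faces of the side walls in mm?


A single room. The interior width is 2992 mm.

Four walls enclosing a rectangle with a door in the front wall — a room. Outside width 3330 minus two 169 mm walls gives 2992 mm.


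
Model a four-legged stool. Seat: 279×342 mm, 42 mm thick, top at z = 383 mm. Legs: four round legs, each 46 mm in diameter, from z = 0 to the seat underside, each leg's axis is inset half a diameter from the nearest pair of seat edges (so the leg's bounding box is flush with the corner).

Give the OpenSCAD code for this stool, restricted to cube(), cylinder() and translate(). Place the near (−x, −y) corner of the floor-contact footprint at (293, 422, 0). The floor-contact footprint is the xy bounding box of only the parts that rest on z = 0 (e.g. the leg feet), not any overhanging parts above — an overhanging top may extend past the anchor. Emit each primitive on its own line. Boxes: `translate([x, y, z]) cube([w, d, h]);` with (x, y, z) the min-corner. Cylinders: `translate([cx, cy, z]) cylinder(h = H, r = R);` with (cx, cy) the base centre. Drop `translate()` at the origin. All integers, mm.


// leg_h = 383 - 42 = 341
translate([293, 422, 341]) cube([279, 342, 42]);
translate([316, 445, 0]) cylinder(h = 341, r = 23);
translate([549, 445, 0]) cylinder(h = 341, r = 23);
translate([316, 741, 0]) cylinder(h = 341, r = 23);
translate([549, 741, 0]) cylinder(h = 341, r = 23);


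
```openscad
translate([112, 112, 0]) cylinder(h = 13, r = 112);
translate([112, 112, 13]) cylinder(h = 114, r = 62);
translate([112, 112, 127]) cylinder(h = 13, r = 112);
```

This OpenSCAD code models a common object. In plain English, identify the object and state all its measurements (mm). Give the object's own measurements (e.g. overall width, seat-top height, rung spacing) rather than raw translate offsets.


A spool: two coaxial disc flanges of radius 112 mm and thickness 13 mm, joined by a core cylinder of radius 62 mm and height 114 mm. The lower flange rests on z = 0 and the three cylinders share a vertical axis.


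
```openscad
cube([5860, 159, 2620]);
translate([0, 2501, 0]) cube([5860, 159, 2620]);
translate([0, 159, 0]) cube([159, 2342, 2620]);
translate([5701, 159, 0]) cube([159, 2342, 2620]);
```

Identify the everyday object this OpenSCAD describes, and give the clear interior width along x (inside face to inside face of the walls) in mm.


A house (or room) frame. The interior width is 5542 mm.

Four 2620 mm walls enclosing a rectangle with no floor or roof — a room or house frame. Outside width is 5860 mm and wall thickness is 159 mm, so the interior width is 5860 − 2 × 159 = 5542 mm.


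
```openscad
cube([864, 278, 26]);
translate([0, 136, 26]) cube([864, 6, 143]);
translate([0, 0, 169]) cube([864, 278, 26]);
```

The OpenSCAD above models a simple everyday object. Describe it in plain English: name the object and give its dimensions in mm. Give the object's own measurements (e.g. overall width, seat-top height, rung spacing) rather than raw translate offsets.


An I-beam lying along x, 864 mm long. Overall section height 195 mm. Two flanges 278 mm wide (y) and 26 mm thick, one on the floor and one at the top; a web 6 mm thick runs between them, centred on the flange width.


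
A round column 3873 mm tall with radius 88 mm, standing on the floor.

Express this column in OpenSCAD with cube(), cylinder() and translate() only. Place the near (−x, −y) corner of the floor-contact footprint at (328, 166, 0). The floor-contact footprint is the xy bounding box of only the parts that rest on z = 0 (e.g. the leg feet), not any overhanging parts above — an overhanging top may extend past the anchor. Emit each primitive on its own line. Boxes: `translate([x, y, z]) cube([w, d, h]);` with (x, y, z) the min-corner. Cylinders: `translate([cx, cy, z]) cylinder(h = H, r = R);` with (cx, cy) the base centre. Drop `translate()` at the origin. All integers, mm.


translate([416, 254, 0]) cylinder(h = 3873, r = 88);


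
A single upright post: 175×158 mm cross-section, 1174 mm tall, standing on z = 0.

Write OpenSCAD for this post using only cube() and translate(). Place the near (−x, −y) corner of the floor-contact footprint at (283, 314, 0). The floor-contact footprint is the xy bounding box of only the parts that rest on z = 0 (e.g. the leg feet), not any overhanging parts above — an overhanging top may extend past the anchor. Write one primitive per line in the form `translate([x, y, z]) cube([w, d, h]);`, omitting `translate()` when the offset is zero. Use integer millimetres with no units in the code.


translate([283, 314, 0]) cube([175, 158, 1174]);


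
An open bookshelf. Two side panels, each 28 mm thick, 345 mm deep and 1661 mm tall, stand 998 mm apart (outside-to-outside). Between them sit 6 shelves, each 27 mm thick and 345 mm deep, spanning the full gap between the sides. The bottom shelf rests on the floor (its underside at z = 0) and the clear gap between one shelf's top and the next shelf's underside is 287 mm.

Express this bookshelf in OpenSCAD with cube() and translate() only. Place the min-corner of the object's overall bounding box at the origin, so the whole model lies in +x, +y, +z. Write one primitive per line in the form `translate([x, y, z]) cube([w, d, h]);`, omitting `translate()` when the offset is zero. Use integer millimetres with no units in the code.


cube([28, 345, 1661]);
translate([970, 0, 0]) cube([28, 345, 1661]);
translate([28, 0, 0]) cube([942, 345, 27]);
translate([28, 0, 314]) cube([942, 345, 27]);
translate([28, 0, 628]) cube([942, 345, 27]);
translate([28, 0, 942]) cube([942, 345, 27]);
translate([28, 0, 1256]) cube([942, 345, 27]);
translate([28, 0, 1570]) cube([942, 345, 27]);


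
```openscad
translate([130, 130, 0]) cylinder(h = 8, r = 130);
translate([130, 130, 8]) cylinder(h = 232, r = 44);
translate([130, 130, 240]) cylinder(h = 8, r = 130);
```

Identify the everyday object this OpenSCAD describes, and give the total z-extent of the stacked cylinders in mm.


A spool. The overall height is 248 mm.

Three coaxial cylinders, large–small–large — a spool. Two 8 mm flanges and a 232 mm core give 8 + 232 + 8 = 248 mm.


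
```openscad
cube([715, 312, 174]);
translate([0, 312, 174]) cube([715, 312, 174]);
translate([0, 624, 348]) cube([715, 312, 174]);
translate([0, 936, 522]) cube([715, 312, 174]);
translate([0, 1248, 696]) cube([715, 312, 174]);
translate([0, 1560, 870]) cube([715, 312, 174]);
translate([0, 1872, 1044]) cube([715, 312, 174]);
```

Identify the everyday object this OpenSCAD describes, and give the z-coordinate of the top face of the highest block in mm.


A staircase. The total rise is 1218 mm.

7 identical blocks, each offset up and back from the previous — a staircase. Each step is 174 mm tall and there are 7 of them, so the total rise is 7 × 174 = 1218 mm.


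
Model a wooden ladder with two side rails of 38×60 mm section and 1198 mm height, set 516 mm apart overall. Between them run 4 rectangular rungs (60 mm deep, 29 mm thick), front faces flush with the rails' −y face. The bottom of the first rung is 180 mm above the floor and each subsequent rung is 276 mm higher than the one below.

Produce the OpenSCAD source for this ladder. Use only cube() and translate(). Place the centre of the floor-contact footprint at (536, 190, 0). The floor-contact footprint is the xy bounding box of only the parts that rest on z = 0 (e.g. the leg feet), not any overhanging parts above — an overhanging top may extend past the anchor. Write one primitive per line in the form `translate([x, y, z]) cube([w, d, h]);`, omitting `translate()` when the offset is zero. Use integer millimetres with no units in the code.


// rung span = 516 - 2*38 = 440
// rung[k] z = 180 + k*276
translate([278, 160, 0]) cube([38, 60, 1198]);
translate([756, 160, 0]) cube([38, 60, 1198]);
translate([316, 160, 180]) cube([440, 60, 29]);
translate([316, 160, 456]) cube([440, 60, 29]);
translate([316, 160, 732]) cube([440, 60, 29]);
translate([316, 160, 1008]) cube([440, 60, 29]);


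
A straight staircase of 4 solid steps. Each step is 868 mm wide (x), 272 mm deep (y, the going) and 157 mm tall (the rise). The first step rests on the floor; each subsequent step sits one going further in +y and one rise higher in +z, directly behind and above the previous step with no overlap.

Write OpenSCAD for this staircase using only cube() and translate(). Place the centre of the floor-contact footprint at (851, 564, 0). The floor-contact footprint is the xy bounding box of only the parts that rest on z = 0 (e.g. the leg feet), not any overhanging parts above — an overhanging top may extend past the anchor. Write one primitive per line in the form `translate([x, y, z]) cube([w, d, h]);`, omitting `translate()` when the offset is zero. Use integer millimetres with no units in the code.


translate([417, 428, 0]) cube([868, 272, 157]);
translate([417, 700, 157]) cube([868, 272, 157]);
translate([417, 972, 314]) cube([868, 272, 157]);
translate([417, 1244, 471]) cube([868, 272, 157]);


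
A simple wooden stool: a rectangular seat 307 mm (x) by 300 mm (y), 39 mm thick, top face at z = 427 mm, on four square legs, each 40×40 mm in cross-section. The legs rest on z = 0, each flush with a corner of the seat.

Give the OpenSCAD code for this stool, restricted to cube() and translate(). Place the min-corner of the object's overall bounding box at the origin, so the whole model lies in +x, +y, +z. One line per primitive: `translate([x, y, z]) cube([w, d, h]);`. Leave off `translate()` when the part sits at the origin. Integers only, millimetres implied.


translate([0, 0, 388]) cube([307, 300, 39]);
cube([40, 40, 388]);
translate([267, 0, 0]) cube([40, 40, 388]);
translate([0, 260, 0]) cube([40, 40, 388]);
translate([267, 260, 0]) cube([40, 40, 388]);


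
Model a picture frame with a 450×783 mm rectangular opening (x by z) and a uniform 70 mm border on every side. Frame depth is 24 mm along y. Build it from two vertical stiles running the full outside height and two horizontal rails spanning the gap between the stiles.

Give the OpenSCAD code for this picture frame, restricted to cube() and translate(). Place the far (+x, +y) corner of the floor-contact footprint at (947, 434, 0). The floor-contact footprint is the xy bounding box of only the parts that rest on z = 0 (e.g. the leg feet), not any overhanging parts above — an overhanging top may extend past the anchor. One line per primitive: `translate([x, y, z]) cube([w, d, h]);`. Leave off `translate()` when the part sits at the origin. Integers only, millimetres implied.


translate([357, 410, 0]) cube([70, 24, 923]);
translate([877, 410, 0]) cube([70, 24, 923]);
translate([427, 410, 0]) cube([450, 24, 70]);
translate([427, 410, 853]) cube([450, 24, 70]);


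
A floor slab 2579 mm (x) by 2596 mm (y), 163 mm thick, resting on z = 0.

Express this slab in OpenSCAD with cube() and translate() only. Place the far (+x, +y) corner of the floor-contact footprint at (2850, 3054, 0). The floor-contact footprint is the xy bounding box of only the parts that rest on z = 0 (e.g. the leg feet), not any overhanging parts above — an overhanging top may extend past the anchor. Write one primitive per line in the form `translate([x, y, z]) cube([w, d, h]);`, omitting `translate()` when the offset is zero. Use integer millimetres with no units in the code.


translate([271, 458, 0]) cube([2579, 2596, 163]);


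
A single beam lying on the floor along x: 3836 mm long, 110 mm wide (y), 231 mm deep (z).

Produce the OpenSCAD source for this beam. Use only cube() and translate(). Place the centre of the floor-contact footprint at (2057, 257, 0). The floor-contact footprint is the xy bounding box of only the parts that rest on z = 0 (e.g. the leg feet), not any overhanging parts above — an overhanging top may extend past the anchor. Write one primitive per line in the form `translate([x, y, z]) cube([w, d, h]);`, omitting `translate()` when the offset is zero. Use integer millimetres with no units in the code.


translate([139, 202, 0]) cube([3836, 110, 231]);


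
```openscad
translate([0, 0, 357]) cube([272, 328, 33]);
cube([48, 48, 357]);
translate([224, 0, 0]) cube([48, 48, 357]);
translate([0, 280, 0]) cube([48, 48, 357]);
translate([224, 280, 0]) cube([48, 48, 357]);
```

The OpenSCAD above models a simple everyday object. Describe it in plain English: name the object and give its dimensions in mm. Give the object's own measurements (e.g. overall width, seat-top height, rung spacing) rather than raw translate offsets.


A simple wooden stool: a rectangular seat 272 mm (x) by 328 mm (y), 33 mm thick, top face at z = 390 mm, on four square legs, each 48×48 mm in cross-section. The legs rest on z = 0, each flush with a corner of the seat.


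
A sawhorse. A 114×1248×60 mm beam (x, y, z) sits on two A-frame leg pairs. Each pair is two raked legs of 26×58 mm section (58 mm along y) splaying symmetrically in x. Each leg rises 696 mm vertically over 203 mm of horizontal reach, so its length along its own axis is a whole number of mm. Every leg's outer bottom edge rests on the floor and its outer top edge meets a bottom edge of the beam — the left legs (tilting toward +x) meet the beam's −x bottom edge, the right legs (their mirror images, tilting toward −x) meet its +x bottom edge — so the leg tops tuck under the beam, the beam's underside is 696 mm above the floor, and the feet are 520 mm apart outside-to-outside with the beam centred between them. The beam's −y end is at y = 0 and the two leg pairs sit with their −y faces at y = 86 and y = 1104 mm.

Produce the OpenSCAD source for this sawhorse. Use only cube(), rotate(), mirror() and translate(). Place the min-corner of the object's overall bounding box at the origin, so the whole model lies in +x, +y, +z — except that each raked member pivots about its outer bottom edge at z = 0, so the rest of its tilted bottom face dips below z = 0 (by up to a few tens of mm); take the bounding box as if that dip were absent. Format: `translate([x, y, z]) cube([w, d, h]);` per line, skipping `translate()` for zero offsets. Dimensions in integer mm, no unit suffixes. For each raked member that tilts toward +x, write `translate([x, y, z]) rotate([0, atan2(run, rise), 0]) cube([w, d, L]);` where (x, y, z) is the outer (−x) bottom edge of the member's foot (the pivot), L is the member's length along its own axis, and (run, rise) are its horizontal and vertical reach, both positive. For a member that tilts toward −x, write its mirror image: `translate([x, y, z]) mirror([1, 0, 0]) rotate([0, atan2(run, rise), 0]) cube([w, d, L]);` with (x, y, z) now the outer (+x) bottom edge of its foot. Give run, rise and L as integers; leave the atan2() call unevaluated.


translate([203, 0, 696]) cube([114, 1248, 60]);
translate([0, 86, 0]) rotate([0, atan2(203, 696), 0]) cube([26, 58, 725]);
translate([520, 86, 0]) mirror([1, 0, 0]) rotate([0, atan2(203, 696), 0]) cube([26, 58, 725]);
translate([0, 1104, 0]) rotate([0, atan2(203, 696), 0]) cube([26, 58, 725]);
translate([520, 1104, 0]) mirror([1, 0, 0]) rotate([0, atan2(203, 696), 0]) cube([26, 58, 725]);


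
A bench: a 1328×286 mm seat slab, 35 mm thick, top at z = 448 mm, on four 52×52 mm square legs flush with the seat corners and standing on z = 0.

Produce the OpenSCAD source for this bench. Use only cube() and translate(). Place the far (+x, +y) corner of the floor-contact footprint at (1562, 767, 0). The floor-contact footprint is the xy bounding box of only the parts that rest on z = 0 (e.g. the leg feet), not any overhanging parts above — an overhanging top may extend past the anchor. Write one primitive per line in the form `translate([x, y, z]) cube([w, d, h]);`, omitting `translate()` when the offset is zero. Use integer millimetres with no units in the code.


// leg_h = 448 − 35 = 413
translate([234, 481, 413]) cube([1328, 286, 35]);
translate([234, 481, 0]) cube([52, 52, 413]);
translate([234, 715, 0]) cube([52, 52, 413]);
translate([1510, 481, 0]) cube([52, 52, 413]);
translate([1510, 715, 0]) cube([52, 52, 413]);


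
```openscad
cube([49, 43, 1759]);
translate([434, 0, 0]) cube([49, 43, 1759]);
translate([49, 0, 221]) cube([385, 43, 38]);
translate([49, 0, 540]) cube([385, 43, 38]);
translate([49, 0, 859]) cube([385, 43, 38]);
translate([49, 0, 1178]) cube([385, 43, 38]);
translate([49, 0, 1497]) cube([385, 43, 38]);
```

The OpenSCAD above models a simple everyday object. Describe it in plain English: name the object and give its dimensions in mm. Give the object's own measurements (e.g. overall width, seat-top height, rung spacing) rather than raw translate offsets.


A straight ladder. Two 49×43 mm vertical rails, 1759 mm tall, stand 483 mm apart (outside-to-outside) with their front faces coplanar on the −y side. 5 rungs, each 43 mm deep and 38 mm tall, span between the inner faces of the rails, front faces flush with the rails. The lowest rung's underside is at z = 221 mm and rungs are spaced 319 mm apart (underside to underside).


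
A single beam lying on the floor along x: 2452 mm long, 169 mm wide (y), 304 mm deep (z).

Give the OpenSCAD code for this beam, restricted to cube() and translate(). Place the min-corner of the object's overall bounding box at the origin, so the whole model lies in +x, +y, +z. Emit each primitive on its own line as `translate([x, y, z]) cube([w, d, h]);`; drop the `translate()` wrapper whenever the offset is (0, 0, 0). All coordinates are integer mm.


cube([2452, 169, 304]);


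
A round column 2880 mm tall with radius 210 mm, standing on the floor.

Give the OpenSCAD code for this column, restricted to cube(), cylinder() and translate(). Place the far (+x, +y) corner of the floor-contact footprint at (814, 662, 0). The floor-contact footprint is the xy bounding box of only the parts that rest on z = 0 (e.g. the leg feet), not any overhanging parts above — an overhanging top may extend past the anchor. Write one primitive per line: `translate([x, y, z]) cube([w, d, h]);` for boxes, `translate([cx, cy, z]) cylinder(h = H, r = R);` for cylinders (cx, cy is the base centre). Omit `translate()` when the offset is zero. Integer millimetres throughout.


translate([604, 452, 0]) cylinder(h = 2880, r = 210);


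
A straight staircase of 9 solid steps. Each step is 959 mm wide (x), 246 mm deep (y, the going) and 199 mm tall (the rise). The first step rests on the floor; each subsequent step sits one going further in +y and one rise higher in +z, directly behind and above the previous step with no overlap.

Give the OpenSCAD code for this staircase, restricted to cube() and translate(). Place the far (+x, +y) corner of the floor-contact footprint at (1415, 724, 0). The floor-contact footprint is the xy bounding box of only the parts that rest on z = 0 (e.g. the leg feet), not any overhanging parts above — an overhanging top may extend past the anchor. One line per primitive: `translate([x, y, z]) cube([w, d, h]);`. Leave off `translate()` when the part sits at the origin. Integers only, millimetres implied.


translate([456, 478, 0]) cube([959, 246, 199]);
translate([456, 724, 199]) cube([959, 246, 199]);
translate([456, 970, 398]) cube([959, 246, 199]);
translate([456, 1216, 597]) cube([959, 246, 199]);
translate([456, 1462, 796]) cube([959, 246, 199]);
translate([456, 1708, 995]) cube([959, 246, 199]);
translate([456, 1954, 1194]) cube([959, 246, 199]);
translate([456, 2200, 1393]) cube([959, 246, 199]);
translate([456, 2446, 1592]) cube([959, 246, 199]);


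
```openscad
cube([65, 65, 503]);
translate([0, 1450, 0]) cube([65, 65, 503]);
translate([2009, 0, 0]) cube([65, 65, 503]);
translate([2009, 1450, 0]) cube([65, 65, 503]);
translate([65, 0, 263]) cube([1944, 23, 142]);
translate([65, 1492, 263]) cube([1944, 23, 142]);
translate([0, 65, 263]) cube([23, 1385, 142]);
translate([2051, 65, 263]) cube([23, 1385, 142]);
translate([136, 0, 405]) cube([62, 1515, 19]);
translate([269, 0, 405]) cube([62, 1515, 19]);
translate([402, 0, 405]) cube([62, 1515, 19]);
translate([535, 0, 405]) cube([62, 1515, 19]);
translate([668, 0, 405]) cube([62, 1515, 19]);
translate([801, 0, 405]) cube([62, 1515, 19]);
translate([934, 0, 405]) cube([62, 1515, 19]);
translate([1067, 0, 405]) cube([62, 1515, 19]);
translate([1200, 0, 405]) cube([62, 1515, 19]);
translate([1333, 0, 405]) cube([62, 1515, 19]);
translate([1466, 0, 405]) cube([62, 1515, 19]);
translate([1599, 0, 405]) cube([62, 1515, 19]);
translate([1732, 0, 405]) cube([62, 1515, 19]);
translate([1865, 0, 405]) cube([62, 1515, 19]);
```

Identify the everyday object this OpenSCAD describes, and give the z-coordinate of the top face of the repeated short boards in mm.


A bed frame. The slat-top height is 424 mm.

Four posts, four rails, and a row of slats — a bed frame. Slats sit on the rails at z = 263 + 142 = 405; with slat thickness 19, the top is 424 mm.


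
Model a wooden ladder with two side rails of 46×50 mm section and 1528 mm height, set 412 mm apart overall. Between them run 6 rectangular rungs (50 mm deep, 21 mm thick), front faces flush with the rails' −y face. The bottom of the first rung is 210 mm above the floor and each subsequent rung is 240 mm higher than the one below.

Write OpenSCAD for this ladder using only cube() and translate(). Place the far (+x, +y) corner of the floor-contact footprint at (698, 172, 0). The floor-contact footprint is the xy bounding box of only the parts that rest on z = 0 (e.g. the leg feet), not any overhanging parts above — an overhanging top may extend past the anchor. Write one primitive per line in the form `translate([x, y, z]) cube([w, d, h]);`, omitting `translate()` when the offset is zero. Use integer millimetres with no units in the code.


translate([286, 122, 0]) cube([46, 50, 1528]);
translate([652, 122, 0]) cube([46, 50, 1528]);
translate([332, 122, 210]) cube([320, 50, 21]);
translate([332, 122, 450]) cube([320, 50, 21]);
translate([332, 122, 690]) cube([320, 50, 21]);
translate([332, 122, 930]) cube([320, 50, 21]);
translate([332, 122, 1170]) cube([320, 50, 21]);
translate([332, 122, 1410]) cube([320, 50, 21]);
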